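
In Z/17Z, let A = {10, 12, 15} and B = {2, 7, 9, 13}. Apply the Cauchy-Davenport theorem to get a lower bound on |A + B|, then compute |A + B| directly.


Cauchy-Davenport: |A + B| ≥ min(p, |A| + |B| - 1) for A, B nonempty in Z/pZ.
|A| = 3, |B| = 4, p = 17.
CD lower bound = min(17, 3 + 4 - 1) = min(17, 6) = 6.
Compute A + B mod 17 directly:
a = 10: 10+2=12, 10+7=0, 10+9=2, 10+13=6
a = 12: 12+2=14, 12+7=2, 12+9=4, 12+13=8
a = 15: 15+2=0, 15+7=5, 15+9=7, 15+13=11
A + B = {0, 2, 4, 5, 6, 7, 8, 11, 12, 14}, so |A + B| = 10.
Verify: 10 ≥ 6? Yes ✓.

CD lower bound = 6, actual |A + B| = 10.


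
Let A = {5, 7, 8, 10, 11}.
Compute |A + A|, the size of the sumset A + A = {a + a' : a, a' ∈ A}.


A + A = {a + a' : a, a' ∈ A}; |A| = 5.
General bounds: 2|A| - 1 ≤ |A + A| ≤ |A|(|A|+1)/2, i.e. 9 ≤ |A + A| ≤ 15.
Lower bound 2|A|-1 is attained iff A is an arithmetic progression.
Enumerate sums a + a' for a ≤ a' (symmetric, so this suffices):
a = 5: 5+5=10, 5+7=12, 5+8=13, 5+10=15, 5+11=16
a = 7: 7+7=14, 7+8=15, 7+10=17, 7+11=18
a = 8: 8+8=16, 8+10=18, 8+11=19
a = 10: 10+10=20, 10+11=21
a = 11: 11+11=22
Distinct sums: {10, 12, 13, 14, 15, 16, 17, 18, 19, 20, 21, 22}
|A + A| = 12

|A + A| = 12


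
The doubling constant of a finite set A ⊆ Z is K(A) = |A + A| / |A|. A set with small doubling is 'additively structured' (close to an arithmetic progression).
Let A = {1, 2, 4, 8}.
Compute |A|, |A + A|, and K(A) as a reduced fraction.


|A| = 4.
Compute A + A by enumerating all 16 pairs.
A + A = {2, 3, 4, 5, 6, 8, 9, 10, 12, 16}, so |A + A| = 10.
K = |A + A| / |A| = 10/4 = 5/2 ≈ 2.5000.
Reference: AP of size 4 gives K = 7/4 ≈ 1.7500; a fully generic set of size 4 gives K ≈ 2.5000.

|A| = 4, |A + A| = 10, K = 10/4 = 5/2.


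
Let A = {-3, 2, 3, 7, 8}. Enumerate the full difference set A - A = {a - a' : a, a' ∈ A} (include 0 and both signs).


A - A = {a - a' : a, a' ∈ A}.
Compute a - a' for each ordered pair (a, a'):
a = -3: -3--3=0, -3-2=-5, -3-3=-6, -3-7=-10, -3-8=-11
a = 2: 2--3=5, 2-2=0, 2-3=-1, 2-7=-5, 2-8=-6
a = 3: 3--3=6, 3-2=1, 3-3=0, 3-7=-4, 3-8=-5
a = 7: 7--3=10, 7-2=5, 7-3=4, 7-7=0, 7-8=-1
a = 8: 8--3=11, 8-2=6, 8-3=5, 8-7=1, 8-8=0
Collecting distinct values (and noting 0 appears from a-a):
A - A = {-11, -10, -6, -5, -4, -1, 0, 1, 4, 5, 6, 10, 11}
|A - A| = 13

A - A = {-11, -10, -6, -5, -4, -1, 0, 1, 4, 5, 6, 10, 11}


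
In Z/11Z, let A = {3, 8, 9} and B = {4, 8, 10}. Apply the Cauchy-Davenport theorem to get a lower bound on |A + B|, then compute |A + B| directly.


Cauchy-Davenport: |A + B| ≥ min(p, |A| + |B| - 1) for A, B nonempty in Z/pZ.
|A| = 3, |B| = 3, p = 11.
CD lower bound = min(11, 3 + 3 - 1) = min(11, 5) = 5.
Compute A + B mod 11 directly:
a = 3: 3+4=7, 3+8=0, 3+10=2
a = 8: 8+4=1, 8+8=5, 8+10=7
a = 9: 9+4=2, 9+8=6, 9+10=8
A + B = {0, 1, 2, 5, 6, 7, 8}, so |A + B| = 7.
Verify: 7 ≥ 5? Yes ✓.

CD lower bound = 5, actual |A + B| = 7.


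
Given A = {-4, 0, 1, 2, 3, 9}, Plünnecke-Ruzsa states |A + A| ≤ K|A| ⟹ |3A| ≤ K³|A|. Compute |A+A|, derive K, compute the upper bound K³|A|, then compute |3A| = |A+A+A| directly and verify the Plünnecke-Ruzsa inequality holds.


|A| = 6.
Step 1: Compute A + A by enumerating all 36 pairs.
A + A = {-8, -4, -3, -2, -1, 0, 1, 2, 3, 4, 5, 6, 9, 10, 11, 12, 18}, so |A + A| = 17.
Step 2: Doubling constant K = |A + A|/|A| = 17/6 = 17/6 ≈ 2.8333.
Step 3: Plünnecke-Ruzsa gives |3A| ≤ K³·|A| = (2.8333)³ · 6 ≈ 136.4722.
Step 4: Compute 3A = A + A + A directly by enumerating all triples (a,b,c) ∈ A³; |3A| = 30.
Step 5: Check 30 ≤ 136.4722? Yes ✓.

K = 17/6, Plünnecke-Ruzsa bound K³|A| ≈ 136.4722, |3A| = 30, inequality holds.


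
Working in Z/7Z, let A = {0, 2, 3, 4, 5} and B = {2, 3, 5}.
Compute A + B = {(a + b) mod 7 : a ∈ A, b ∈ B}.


Work in Z/7Z: reduce every sum a + b modulo 7.
Enumerate all 15 pairs:
a = 0: 0+2=2, 0+3=3, 0+5=5
a = 2: 2+2=4, 2+3=5, 2+5=0
a = 3: 3+2=5, 3+3=6, 3+5=1
a = 4: 4+2=6, 4+3=0, 4+5=2
a = 5: 5+2=0, 5+3=1, 5+5=3
Distinct residues collected: {0, 1, 2, 3, 4, 5, 6}
|A + B| = 7 (out of 7 total residues).

A + B = {0, 1, 2, 3, 4, 5, 6}


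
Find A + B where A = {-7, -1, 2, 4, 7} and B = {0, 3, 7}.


A + B = {a + b : a ∈ A, b ∈ B}.
Enumerate all |A|·|B| = 5·3 = 15 pairs (a, b) and collect distinct sums.
a = -7: -7+0=-7, -7+3=-4, -7+7=0
a = -1: -1+0=-1, -1+3=2, -1+7=6
a = 2: 2+0=2, 2+3=5, 2+7=9
a = 4: 4+0=4, 4+3=7, 4+7=11
a = 7: 7+0=7, 7+3=10, 7+7=14
Collecting distinct sums: A + B = {-7, -4, -1, 0, 2, 4, 5, 6, 7, 9, 10, 11, 14}
|A + B| = 13

A + B = {-7, -4, -1, 0, 2, 4, 5, 6, 7, 9, 10, 11, 14}


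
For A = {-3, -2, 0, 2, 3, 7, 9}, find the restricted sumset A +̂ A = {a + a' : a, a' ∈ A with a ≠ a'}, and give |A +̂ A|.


Restricted sumset: A +̂ A = {a + a' : a ∈ A, a' ∈ A, a ≠ a'}.
Equivalently, take A + A and drop any sum 2a that is achievable ONLY as a + a for a ∈ A (i.e. sums representable only with equal summands).
Enumerate pairs (a, a') with a < a' (symmetric, so each unordered pair gives one sum; this covers all a ≠ a'):
  -3 + -2 = -5
  -3 + 0 = -3
  -3 + 2 = -1
  -3 + 3 = 0
  -3 + 7 = 4
  -3 + 9 = 6
  -2 + 0 = -2
  -2 + 2 = 0
  -2 + 3 = 1
  -2 + 7 = 5
  -2 + 9 = 7
  0 + 2 = 2
  0 + 3 = 3
  0 + 7 = 7
  0 + 9 = 9
  2 + 3 = 5
  2 + 7 = 9
  2 + 9 = 11
  3 + 7 = 10
  3 + 9 = 12
  7 + 9 = 16
Collected distinct sums: {-5, -3, -2, -1, 0, 1, 2, 3, 4, 5, 6, 7, 9, 10, 11, 12, 16}
|A +̂ A| = 17
(Reference bound: |A +̂ A| ≥ 2|A| - 3 for |A| ≥ 2, with |A| = 7 giving ≥ 11.)

|A +̂ A| = 17


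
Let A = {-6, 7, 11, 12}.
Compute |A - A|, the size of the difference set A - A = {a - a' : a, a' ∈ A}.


A - A = {a - a' : a, a' ∈ A}; |A| = 4.
Bounds: 2|A|-1 ≤ |A - A| ≤ |A|² - |A| + 1, i.e. 7 ≤ |A - A| ≤ 13.
Note: 0 ∈ A - A always (from a - a). The set is symmetric: if d ∈ A - A then -d ∈ A - A.
Enumerate nonzero differences d = a - a' with a > a' (then include -d):
Positive differences: {1, 4, 5, 13, 17, 18}
Full difference set: {0} ∪ (positive diffs) ∪ (negative diffs).
|A - A| = 1 + 2·6 = 13 (matches direct enumeration: 13).

|A - A| = 13


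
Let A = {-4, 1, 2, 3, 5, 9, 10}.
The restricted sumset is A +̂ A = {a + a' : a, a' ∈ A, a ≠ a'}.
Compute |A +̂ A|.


Restricted sumset: A +̂ A = {a + a' : a ∈ A, a' ∈ A, a ≠ a'}.
Equivalently, take A + A and drop any sum 2a that is achievable ONLY as a + a for a ∈ A (i.e. sums representable only with equal summands).
Enumerate pairs (a, a') with a < a' (symmetric, so each unordered pair gives one sum; this covers all a ≠ a'):
  -4 + 1 = -3
  -4 + 2 = -2
  -4 + 3 = -1
  -4 + 5 = 1
  -4 + 9 = 5
  -4 + 10 = 6
  1 + 2 = 3
  1 + 3 = 4
  1 + 5 = 6
  1 + 9 = 10
  1 + 10 = 11
  2 + 3 = 5
  2 + 5 = 7
  2 + 9 = 11
  2 + 10 = 12
  3 + 5 = 8
  3 + 9 = 12
  3 + 10 = 13
  5 + 9 = 14
  5 + 10 = 15
  9 + 10 = 19
Collected distinct sums: {-3, -2, -1, 1, 3, 4, 5, 6, 7, 8, 10, 11, 12, 13, 14, 15, 19}
|A +̂ A| = 17
(Reference bound: |A +̂ A| ≥ 2|A| - 3 for |A| ≥ 2, with |A| = 7 giving ≥ 11.)

|A +̂ A| = 17


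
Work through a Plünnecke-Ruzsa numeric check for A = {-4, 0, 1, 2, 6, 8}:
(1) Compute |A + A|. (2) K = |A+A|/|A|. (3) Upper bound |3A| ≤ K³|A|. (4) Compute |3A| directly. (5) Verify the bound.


|A| = 6.
Step 1: Compute A + A by enumerating all 36 pairs.
A + A = {-8, -4, -3, -2, 0, 1, 2, 3, 4, 6, 7, 8, 9, 10, 12, 14, 16}, so |A + A| = 17.
Step 2: Doubling constant K = |A + A|/|A| = 17/6 = 17/6 ≈ 2.8333.
Step 3: Plünnecke-Ruzsa gives |3A| ≤ K³·|A| = (2.8333)³ · 6 ≈ 136.4722.
Step 4: Compute 3A = A + A + A directly by enumerating all triples (a,b,c) ∈ A³; |3A| = 30.
Step 5: Check 30 ≤ 136.4722? Yes ✓.

K = 17/6, Plünnecke-Ruzsa bound K³|A| ≈ 136.4722, |3A| = 30, inequality holds.


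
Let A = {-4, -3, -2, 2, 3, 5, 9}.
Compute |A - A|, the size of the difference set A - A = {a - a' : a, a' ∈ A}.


A - A = {a - a' : a, a' ∈ A}; |A| = 7.
Bounds: 2|A|-1 ≤ |A - A| ≤ |A|² - |A| + 1, i.e. 13 ≤ |A - A| ≤ 43.
Note: 0 ∈ A - A always (from a - a). The set is symmetric: if d ∈ A - A then -d ∈ A - A.
Enumerate nonzero differences d = a - a' with a > a' (then include -d):
Positive differences: {1, 2, 3, 4, 5, 6, 7, 8, 9, 11, 12, 13}
Full difference set: {0} ∪ (positive diffs) ∪ (negative diffs).
|A - A| = 1 + 2·12 = 25 (matches direct enumeration: 25).

|A - A| = 25


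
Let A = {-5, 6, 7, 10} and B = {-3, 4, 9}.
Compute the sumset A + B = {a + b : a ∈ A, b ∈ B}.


A + B = {a + b : a ∈ A, b ∈ B}.
Enumerate all |A|·|B| = 4·3 = 12 pairs (a, b) and collect distinct sums.
a = -5: -5+-3=-8, -5+4=-1, -5+9=4
a = 6: 6+-3=3, 6+4=10, 6+9=15
a = 7: 7+-3=4, 7+4=11, 7+9=16
a = 10: 10+-3=7, 10+4=14, 10+9=19
Collecting distinct sums: A + B = {-8, -1, 3, 4, 7, 10, 11, 14, 15, 16, 19}
|A + B| = 11

A + B = {-8, -1, 3, 4, 7, 10, 11, 14, 15, 16, 19}


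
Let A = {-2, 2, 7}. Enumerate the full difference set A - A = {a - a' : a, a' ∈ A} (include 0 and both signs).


A - A = {a - a' : a, a' ∈ A}.
Compute a - a' for each ordered pair (a, a'):
a = -2: -2--2=0, -2-2=-4, -2-7=-9
a = 2: 2--2=4, 2-2=0, 2-7=-5
a = 7: 7--2=9, 7-2=5, 7-7=0
Collecting distinct values (and noting 0 appears from a-a):
A - A = {-9, -5, -4, 0, 4, 5, 9}
|A - A| = 7

A - A = {-9, -5, -4, 0, 4, 5, 9}


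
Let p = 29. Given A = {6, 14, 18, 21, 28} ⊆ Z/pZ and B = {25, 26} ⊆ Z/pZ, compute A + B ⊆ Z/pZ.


Work in Z/29Z: reduce every sum a + b modulo 29.
Enumerate all 10 pairs:
a = 6: 6+25=2, 6+26=3
a = 14: 14+25=10, 14+26=11
a = 18: 18+25=14, 18+26=15
a = 21: 21+25=17, 21+26=18
a = 28: 28+25=24, 28+26=25
Distinct residues collected: {2, 3, 10, 11, 14, 15, 17, 18, 24, 25}
|A + B| = 10 (out of 29 total residues).

A + B = {2, 3, 10, 11, 14, 15, 17, 18, 24, 25}


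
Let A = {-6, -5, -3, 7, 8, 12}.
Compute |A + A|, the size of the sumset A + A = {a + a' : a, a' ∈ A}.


A + A = {a + a' : a, a' ∈ A}; |A| = 6.
General bounds: 2|A| - 1 ≤ |A + A| ≤ |A|(|A|+1)/2, i.e. 11 ≤ |A + A| ≤ 21.
Lower bound 2|A|-1 is attained iff A is an arithmetic progression.
Enumerate sums a + a' for a ≤ a' (symmetric, so this suffices):
a = -6: -6+-6=-12, -6+-5=-11, -6+-3=-9, -6+7=1, -6+8=2, -6+12=6
a = -5: -5+-5=-10, -5+-3=-8, -5+7=2, -5+8=3, -5+12=7
a = -3: -3+-3=-6, -3+7=4, -3+8=5, -3+12=9
a = 7: 7+7=14, 7+8=15, 7+12=19
a = 8: 8+8=16, 8+12=20
a = 12: 12+12=24
Distinct sums: {-12, -11, -10, -9, -8, -6, 1, 2, 3, 4, 5, 6, 7, 9, 14, 15, 16, 19, 20, 24}
|A + A| = 20

|A + A| = 20


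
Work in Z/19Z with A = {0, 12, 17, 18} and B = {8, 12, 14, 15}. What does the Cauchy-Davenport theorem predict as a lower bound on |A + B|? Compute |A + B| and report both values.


Cauchy-Davenport: |A + B| ≥ min(p, |A| + |B| - 1) for A, B nonempty in Z/pZ.
|A| = 4, |B| = 4, p = 19.
CD lower bound = min(19, 4 + 4 - 1) = min(19, 7) = 7.
Compute A + B mod 19 directly:
a = 0: 0+8=8, 0+12=12, 0+14=14, 0+15=15
a = 12: 12+8=1, 12+12=5, 12+14=7, 12+15=8
a = 17: 17+8=6, 17+12=10, 17+14=12, 17+15=13
a = 18: 18+8=7, 18+12=11, 18+14=13, 18+15=14
A + B = {1, 5, 6, 7, 8, 10, 11, 12, 13, 14, 15}, so |A + B| = 11.
Verify: 11 ≥ 7? Yes ✓.

CD lower bound = 7, actual |A + B| = 11.


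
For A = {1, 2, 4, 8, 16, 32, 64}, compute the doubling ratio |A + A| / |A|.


|A| = 7.
Compute A + A by enumerating all 49 pairs.
A + A = {2, 3, 4, 5, 6, 8, 9, 10, 12, 16, 17, 18, 20, 24, 32, 33, 34, 36, 40, 48, 64, 65, 66, 68, 72, 80, 96, 128}, so |A + A| = 28.
K = |A + A| / |A| = 28/7 = 4/1 ≈ 4.0000.
Reference: AP of size 7 gives K = 13/7 ≈ 1.8571; a fully generic set of size 7 gives K ≈ 4.0000.

|A| = 7, |A + A| = 28, K = 28/7 = 4/1.


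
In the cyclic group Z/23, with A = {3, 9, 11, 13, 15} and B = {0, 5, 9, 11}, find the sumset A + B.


Work in Z/23Z: reduce every sum a + b modulo 23.
Enumerate all 20 pairs:
a = 3: 3+0=3, 3+5=8, 3+9=12, 3+11=14
a = 9: 9+0=9, 9+5=14, 9+9=18, 9+11=20
a = 11: 11+0=11, 11+5=16, 11+9=20, 11+11=22
a = 13: 13+0=13, 13+5=18, 13+9=22, 13+11=1
a = 15: 15+0=15, 15+5=20, 15+9=1, 15+11=3
Distinct residues collected: {1, 3, 8, 9, 11, 12, 13, 14, 15, 16, 18, 20, 22}
|A + B| = 13 (out of 23 total residues).

A + B = {1, 3, 8, 9, 11, 12, 13, 14, 15, 16, 18, 20, 22}


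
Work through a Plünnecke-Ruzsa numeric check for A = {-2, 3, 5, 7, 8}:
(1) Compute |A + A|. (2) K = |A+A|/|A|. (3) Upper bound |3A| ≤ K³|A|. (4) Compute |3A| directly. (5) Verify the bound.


|A| = 5.
Step 1: Compute A + A by enumerating all 25 pairs.
A + A = {-4, 1, 3, 5, 6, 8, 10, 11, 12, 13, 14, 15, 16}, so |A + A| = 13.
Step 2: Doubling constant K = |A + A|/|A| = 13/5 = 13/5 ≈ 2.6000.
Step 3: Plünnecke-Ruzsa gives |3A| ≤ K³·|A| = (2.6000)³ · 5 ≈ 87.8800.
Step 4: Compute 3A = A + A + A directly by enumerating all triples (a,b,c) ∈ A³; |3A| = 23.
Step 5: Check 23 ≤ 87.8800? Yes ✓.

K = 13/5, Plünnecke-Ruzsa bound K³|A| ≈ 87.8800, |3A| = 23, inequality holds.


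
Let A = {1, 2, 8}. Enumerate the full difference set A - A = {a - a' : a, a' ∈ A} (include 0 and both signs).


A - A = {a - a' : a, a' ∈ A}.
Compute a - a' for each ordered pair (a, a'):
a = 1: 1-1=0, 1-2=-1, 1-8=-7
a = 2: 2-1=1, 2-2=0, 2-8=-6
a = 8: 8-1=7, 8-2=6, 8-8=0
Collecting distinct values (and noting 0 appears from a-a):
A - A = {-7, -6, -1, 0, 1, 6, 7}
|A - A| = 7

A - A = {-7, -6, -1, 0, 1, 6, 7}


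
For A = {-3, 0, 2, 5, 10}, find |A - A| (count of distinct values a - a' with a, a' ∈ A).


A - A = {a - a' : a, a' ∈ A}; |A| = 5.
Bounds: 2|A|-1 ≤ |A - A| ≤ |A|² - |A| + 1, i.e. 9 ≤ |A - A| ≤ 21.
Note: 0 ∈ A - A always (from a - a). The set is symmetric: if d ∈ A - A then -d ∈ A - A.
Enumerate nonzero differences d = a - a' with a > a' (then include -d):
Positive differences: {2, 3, 5, 8, 10, 13}
Full difference set: {0} ∪ (positive diffs) ∪ (negative diffs).
|A - A| = 1 + 2·6 = 13 (matches direct enumeration: 13).

|A - A| = 13


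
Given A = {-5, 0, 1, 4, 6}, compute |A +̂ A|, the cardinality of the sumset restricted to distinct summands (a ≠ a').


Restricted sumset: A +̂ A = {a + a' : a ∈ A, a' ∈ A, a ≠ a'}.
Equivalently, take A + A and drop any sum 2a that is achievable ONLY as a + a for a ∈ A (i.e. sums representable only with equal summands).
Enumerate pairs (a, a') with a < a' (symmetric, so each unordered pair gives one sum; this covers all a ≠ a'):
  -5 + 0 = -5
  -5 + 1 = -4
  -5 + 4 = -1
  -5 + 6 = 1
  0 + 1 = 1
  0 + 4 = 4
  0 + 6 = 6
  1 + 4 = 5
  1 + 6 = 7
  4 + 6 = 10
Collected distinct sums: {-5, -4, -1, 1, 4, 5, 6, 7, 10}
|A +̂ A| = 9
(Reference bound: |A +̂ A| ≥ 2|A| - 3 for |A| ≥ 2, with |A| = 5 giving ≥ 7.)

|A +̂ A| = 9


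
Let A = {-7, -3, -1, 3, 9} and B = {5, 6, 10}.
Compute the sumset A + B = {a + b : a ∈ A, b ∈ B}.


A + B = {a + b : a ∈ A, b ∈ B}.
Enumerate all |A|·|B| = 5·3 = 15 pairs (a, b) and collect distinct sums.
a = -7: -7+5=-2, -7+6=-1, -7+10=3
a = -3: -3+5=2, -3+6=3, -3+10=7
a = -1: -1+5=4, -1+6=5, -1+10=9
a = 3: 3+5=8, 3+6=9, 3+10=13
a = 9: 9+5=14, 9+6=15, 9+10=19
Collecting distinct sums: A + B = {-2, -1, 2, 3, 4, 5, 7, 8, 9, 13, 14, 15, 19}
|A + B| = 13

A + B = {-2, -1, 2, 3, 4, 5, 7, 8, 9, 13, 14, 15, 19}


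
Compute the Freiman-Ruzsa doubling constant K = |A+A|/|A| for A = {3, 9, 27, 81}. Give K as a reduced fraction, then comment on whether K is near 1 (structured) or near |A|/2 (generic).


|A| = 4.
Compute A + A by enumerating all 16 pairs.
A + A = {6, 12, 18, 30, 36, 54, 84, 90, 108, 162}, so |A + A| = 10.
K = |A + A| / |A| = 10/4 = 5/2 ≈ 2.5000.
Reference: AP of size 4 gives K = 7/4 ≈ 1.7500; a fully generic set of size 4 gives K ≈ 2.5000.

|A| = 4, |A + A| = 10, K = 10/4 = 5/2.


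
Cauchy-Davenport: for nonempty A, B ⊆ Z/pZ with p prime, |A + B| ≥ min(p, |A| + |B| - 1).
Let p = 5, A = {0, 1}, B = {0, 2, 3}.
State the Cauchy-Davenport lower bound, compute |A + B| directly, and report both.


Cauchy-Davenport: |A + B| ≥ min(p, |A| + |B| - 1) for A, B nonempty in Z/pZ.
|A| = 2, |B| = 3, p = 5.
CD lower bound = min(5, 2 + 3 - 1) = min(5, 4) = 4.
Compute A + B mod 5 directly:
a = 0: 0+0=0, 0+2=2, 0+3=3
a = 1: 1+0=1, 1+2=3, 1+3=4
A + B = {0, 1, 2, 3, 4}, so |A + B| = 5.
Verify: 5 ≥ 4? Yes ✓.

CD lower bound = 4, actual |A + B| = 5.


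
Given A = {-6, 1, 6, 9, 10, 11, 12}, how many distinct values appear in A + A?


A + A = {a + a' : a, a' ∈ A}; |A| = 7.
General bounds: 2|A| - 1 ≤ |A + A| ≤ |A|(|A|+1)/2, i.e. 13 ≤ |A + A| ≤ 28.
Lower bound 2|A|-1 is attained iff A is an arithmetic progression.
Enumerate sums a + a' for a ≤ a' (symmetric, so this suffices):
a = -6: -6+-6=-12, -6+1=-5, -6+6=0, -6+9=3, -6+10=4, -6+11=5, -6+12=6
a = 1: 1+1=2, 1+6=7, 1+9=10, 1+10=11, 1+11=12, 1+12=13
a = 6: 6+6=12, 6+9=15, 6+10=16, 6+11=17, 6+12=18
a = 9: 9+9=18, 9+10=19, 9+11=20, 9+12=21
a = 10: 10+10=20, 10+11=21, 10+12=22
a = 11: 11+11=22, 11+12=23
a = 12: 12+12=24
Distinct sums: {-12, -5, 0, 2, 3, 4, 5, 6, 7, 10, 11, 12, 13, 15, 16, 17, 18, 19, 20, 21, 22, 23, 24}
|A + A| = 23

|A + A| = 23


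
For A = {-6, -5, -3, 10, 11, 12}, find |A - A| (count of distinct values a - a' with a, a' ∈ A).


A - A = {a - a' : a, a' ∈ A}; |A| = 6.
Bounds: 2|A|-1 ≤ |A - A| ≤ |A|² - |A| + 1, i.e. 11 ≤ |A - A| ≤ 31.
Note: 0 ∈ A - A always (from a - a). The set is symmetric: if d ∈ A - A then -d ∈ A - A.
Enumerate nonzero differences d = a - a' with a > a' (then include -d):
Positive differences: {1, 2, 3, 13, 14, 15, 16, 17, 18}
Full difference set: {0} ∪ (positive diffs) ∪ (negative diffs).
|A - A| = 1 + 2·9 = 19 (matches direct enumeration: 19).

|A - A| = 19


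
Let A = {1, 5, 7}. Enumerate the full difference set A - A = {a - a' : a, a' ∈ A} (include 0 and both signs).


A - A = {a - a' : a, a' ∈ A}.
Compute a - a' for each ordered pair (a, a'):
a = 1: 1-1=0, 1-5=-4, 1-7=-6
a = 5: 5-1=4, 5-5=0, 5-7=-2
a = 7: 7-1=6, 7-5=2, 7-7=0
Collecting distinct values (and noting 0 appears from a-a):
A - A = {-6, -4, -2, 0, 2, 4, 6}
|A - A| = 7

A - A = {-6, -4, -2, 0, 2, 4, 6}


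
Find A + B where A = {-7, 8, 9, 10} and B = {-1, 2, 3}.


A + B = {a + b : a ∈ A, b ∈ B}.
Enumerate all |A|·|B| = 4·3 = 12 pairs (a, b) and collect distinct sums.
a = -7: -7+-1=-8, -7+2=-5, -7+3=-4
a = 8: 8+-1=7, 8+2=10, 8+3=11
a = 9: 9+-1=8, 9+2=11, 9+3=12
a = 10: 10+-1=9, 10+2=12, 10+3=13
Collecting distinct sums: A + B = {-8, -5, -4, 7, 8, 9, 10, 11, 12, 13}
|A + B| = 10

A + B = {-8, -5, -4, 7, 8, 9, 10, 11, 12, 13}


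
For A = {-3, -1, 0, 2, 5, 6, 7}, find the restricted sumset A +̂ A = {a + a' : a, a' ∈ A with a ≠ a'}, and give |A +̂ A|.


Restricted sumset: A +̂ A = {a + a' : a ∈ A, a' ∈ A, a ≠ a'}.
Equivalently, take A + A and drop any sum 2a that is achievable ONLY as a + a for a ∈ A (i.e. sums representable only with equal summands).
Enumerate pairs (a, a') with a < a' (symmetric, so each unordered pair gives one sum; this covers all a ≠ a'):
  -3 + -1 = -4
  -3 + 0 = -3
  -3 + 2 = -1
  -3 + 5 = 2
  -3 + 6 = 3
  -3 + 7 = 4
  -1 + 0 = -1
  -1 + 2 = 1
  -1 + 5 = 4
  -1 + 6 = 5
  -1 + 7 = 6
  0 + 2 = 2
  0 + 5 = 5
  0 + 6 = 6
  0 + 7 = 7
  2 + 5 = 7
  2 + 6 = 8
  2 + 7 = 9
  5 + 6 = 11
  5 + 7 = 12
  6 + 7 = 13
Collected distinct sums: {-4, -3, -1, 1, 2, 3, 4, 5, 6, 7, 8, 9, 11, 12, 13}
|A +̂ A| = 15
(Reference bound: |A +̂ A| ≥ 2|A| - 3 for |A| ≥ 2, with |A| = 7 giving ≥ 11.)

|A +̂ A| = 15


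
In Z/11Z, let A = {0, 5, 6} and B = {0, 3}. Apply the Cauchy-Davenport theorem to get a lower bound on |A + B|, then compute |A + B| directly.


Cauchy-Davenport: |A + B| ≥ min(p, |A| + |B| - 1) for A, B nonempty in Z/pZ.
|A| = 3, |B| = 2, p = 11.
CD lower bound = min(11, 3 + 2 - 1) = min(11, 4) = 4.
Compute A + B mod 11 directly:
a = 0: 0+0=0, 0+3=3
a = 5: 5+0=5, 5+3=8
a = 6: 6+0=6, 6+3=9
A + B = {0, 3, 5, 6, 8, 9}, so |A + B| = 6.
Verify: 6 ≥ 4? Yes ✓.

CD lower bound = 4, actual |A + B| = 6.


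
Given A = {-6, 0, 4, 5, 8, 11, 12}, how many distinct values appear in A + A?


A + A = {a + a' : a, a' ∈ A}; |A| = 7.
General bounds: 2|A| - 1 ≤ |A + A| ≤ |A|(|A|+1)/2, i.e. 13 ≤ |A + A| ≤ 28.
Lower bound 2|A|-1 is attained iff A is an arithmetic progression.
Enumerate sums a + a' for a ≤ a' (symmetric, so this suffices):
a = -6: -6+-6=-12, -6+0=-6, -6+4=-2, -6+5=-1, -6+8=2, -6+11=5, -6+12=6
a = 0: 0+0=0, 0+4=4, 0+5=5, 0+8=8, 0+11=11, 0+12=12
a = 4: 4+4=8, 4+5=9, 4+8=12, 4+11=15, 4+12=16
a = 5: 5+5=10, 5+8=13, 5+11=16, 5+12=17
a = 8: 8+8=16, 8+11=19, 8+12=20
a = 11: 11+11=22, 11+12=23
a = 12: 12+12=24
Distinct sums: {-12, -6, -2, -1, 0, 2, 4, 5, 6, 8, 9, 10, 11, 12, 13, 15, 16, 17, 19, 20, 22, 23, 24}
|A + A| = 23

|A + A| = 23


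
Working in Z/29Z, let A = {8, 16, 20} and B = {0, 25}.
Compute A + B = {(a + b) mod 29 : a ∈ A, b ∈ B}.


Work in Z/29Z: reduce every sum a + b modulo 29.
Enumerate all 6 pairs:
a = 8: 8+0=8, 8+25=4
a = 16: 16+0=16, 16+25=12
a = 20: 20+0=20, 20+25=16
Distinct residues collected: {4, 8, 12, 16, 20}
|A + B| = 5 (out of 29 total residues).

A + B = {4, 8, 12, 16, 20}


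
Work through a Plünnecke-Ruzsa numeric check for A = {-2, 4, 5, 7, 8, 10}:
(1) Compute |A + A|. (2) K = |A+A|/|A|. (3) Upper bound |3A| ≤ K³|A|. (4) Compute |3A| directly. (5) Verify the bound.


|A| = 6.
Step 1: Compute A + A by enumerating all 36 pairs.
A + A = {-4, 2, 3, 5, 6, 8, 9, 10, 11, 12, 13, 14, 15, 16, 17, 18, 20}, so |A + A| = 17.
Step 2: Doubling constant K = |A + A|/|A| = 17/6 = 17/6 ≈ 2.8333.
Step 3: Plünnecke-Ruzsa gives |3A| ≤ K³·|A| = (2.8333)³ · 6 ≈ 136.4722.
Step 4: Compute 3A = A + A + A directly by enumerating all triples (a,b,c) ∈ A³; |3A| = 29.
Step 5: Check 29 ≤ 136.4722? Yes ✓.

K = 17/6, Plünnecke-Ruzsa bound K³|A| ≈ 136.4722, |3A| = 29, inequality holds.


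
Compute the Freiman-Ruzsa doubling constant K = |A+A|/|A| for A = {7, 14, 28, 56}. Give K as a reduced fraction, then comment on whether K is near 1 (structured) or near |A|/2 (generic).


|A| = 4.
Compute A + A by enumerating all 16 pairs.
A + A = {14, 21, 28, 35, 42, 56, 63, 70, 84, 112}, so |A + A| = 10.
K = |A + A| / |A| = 10/4 = 5/2 ≈ 2.5000.
Reference: AP of size 4 gives K = 7/4 ≈ 1.7500; a fully generic set of size 4 gives K ≈ 2.5000.

|A| = 4, |A + A| = 10, K = 10/4 = 5/2.


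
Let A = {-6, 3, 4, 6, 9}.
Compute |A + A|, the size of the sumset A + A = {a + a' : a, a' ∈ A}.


A + A = {a + a' : a, a' ∈ A}; |A| = 5.
General bounds: 2|A| - 1 ≤ |A + A| ≤ |A|(|A|+1)/2, i.e. 9 ≤ |A + A| ≤ 15.
Lower bound 2|A|-1 is attained iff A is an arithmetic progression.
Enumerate sums a + a' for a ≤ a' (symmetric, so this suffices):
a = -6: -6+-6=-12, -6+3=-3, -6+4=-2, -6+6=0, -6+9=3
a = 3: 3+3=6, 3+4=7, 3+6=9, 3+9=12
a = 4: 4+4=8, 4+6=10, 4+9=13
a = 6: 6+6=12, 6+9=15
a = 9: 9+9=18
Distinct sums: {-12, -3, -2, 0, 3, 6, 7, 8, 9, 10, 12, 13, 15, 18}
|A + A| = 14

|A + A| = 14


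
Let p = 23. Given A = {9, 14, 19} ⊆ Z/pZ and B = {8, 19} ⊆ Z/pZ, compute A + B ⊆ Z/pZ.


Work in Z/23Z: reduce every sum a + b modulo 23.
Enumerate all 6 pairs:
a = 9: 9+8=17, 9+19=5
a = 14: 14+8=22, 14+19=10
a = 19: 19+8=4, 19+19=15
Distinct residues collected: {4, 5, 10, 15, 17, 22}
|A + B| = 6 (out of 23 total residues).

A + B = {4, 5, 10, 15, 17, 22}


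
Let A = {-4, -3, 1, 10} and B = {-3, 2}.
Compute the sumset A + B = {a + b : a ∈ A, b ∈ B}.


A + B = {a + b : a ∈ A, b ∈ B}.
Enumerate all |A|·|B| = 4·2 = 8 pairs (a, b) and collect distinct sums.
a = -4: -4+-3=-7, -4+2=-2
a = -3: -3+-3=-6, -3+2=-1
a = 1: 1+-3=-2, 1+2=3
a = 10: 10+-3=7, 10+2=12
Collecting distinct sums: A + B = {-7, -6, -2, -1, 3, 7, 12}
|A + B| = 7

A + B = {-7, -6, -2, -1, 3, 7, 12}


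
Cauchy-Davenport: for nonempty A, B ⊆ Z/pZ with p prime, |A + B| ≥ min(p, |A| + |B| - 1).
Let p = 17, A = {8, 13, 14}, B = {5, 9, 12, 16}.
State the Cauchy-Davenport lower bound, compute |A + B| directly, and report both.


Cauchy-Davenport: |A + B| ≥ min(p, |A| + |B| - 1) for A, B nonempty in Z/pZ.
|A| = 3, |B| = 4, p = 17.
CD lower bound = min(17, 3 + 4 - 1) = min(17, 6) = 6.
Compute A + B mod 17 directly:
a = 8: 8+5=13, 8+9=0, 8+12=3, 8+16=7
a = 13: 13+5=1, 13+9=5, 13+12=8, 13+16=12
a = 14: 14+5=2, 14+9=6, 14+12=9, 14+16=13
A + B = {0, 1, 2, 3, 5, 6, 7, 8, 9, 12, 13}, so |A + B| = 11.
Verify: 11 ≥ 6? Yes ✓.

CD lower bound = 6, actual |A + B| = 11.


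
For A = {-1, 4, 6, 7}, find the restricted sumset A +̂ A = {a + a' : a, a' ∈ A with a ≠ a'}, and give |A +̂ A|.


Restricted sumset: A +̂ A = {a + a' : a ∈ A, a' ∈ A, a ≠ a'}.
Equivalently, take A + A and drop any sum 2a that is achievable ONLY as a + a for a ∈ A (i.e. sums representable only with equal summands).
Enumerate pairs (a, a') with a < a' (symmetric, so each unordered pair gives one sum; this covers all a ≠ a'):
  -1 + 4 = 3
  -1 + 6 = 5
  -1 + 7 = 6
  4 + 6 = 10
  4 + 7 = 11
  6 + 7 = 13
Collected distinct sums: {3, 5, 6, 10, 11, 13}
|A +̂ A| = 6
(Reference bound: |A +̂ A| ≥ 2|A| - 3 for |A| ≥ 2, with |A| = 4 giving ≥ 5.)

|A +̂ A| = 6


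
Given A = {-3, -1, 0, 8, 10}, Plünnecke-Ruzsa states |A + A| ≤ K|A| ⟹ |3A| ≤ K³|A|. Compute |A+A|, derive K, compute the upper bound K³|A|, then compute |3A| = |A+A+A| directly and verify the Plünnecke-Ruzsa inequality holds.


|A| = 5.
Step 1: Compute A + A by enumerating all 25 pairs.
A + A = {-6, -4, -3, -2, -1, 0, 5, 7, 8, 9, 10, 16, 18, 20}, so |A + A| = 14.
Step 2: Doubling constant K = |A + A|/|A| = 14/5 = 14/5 ≈ 2.8000.
Step 3: Plünnecke-Ruzsa gives |3A| ≤ K³·|A| = (2.8000)³ · 5 ≈ 109.7600.
Step 4: Compute 3A = A + A + A directly by enumerating all triples (a,b,c) ∈ A³; |3A| = 28.
Step 5: Check 28 ≤ 109.7600? Yes ✓.

K = 14/5, Plünnecke-Ruzsa bound K³|A| ≈ 109.7600, |3A| = 28, inequality holds.


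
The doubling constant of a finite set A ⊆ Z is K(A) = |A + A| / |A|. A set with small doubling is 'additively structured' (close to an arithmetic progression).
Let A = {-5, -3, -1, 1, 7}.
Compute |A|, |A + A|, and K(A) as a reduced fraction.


|A| = 5.
Compute A + A by enumerating all 25 pairs.
A + A = {-10, -8, -6, -4, -2, 0, 2, 4, 6, 8, 14}, so |A + A| = 11.
K = |A + A| / |A| = 11/5 (already in lowest terms) ≈ 2.2000.
Reference: AP of size 5 gives K = 9/5 ≈ 1.8000; a fully generic set of size 5 gives K ≈ 3.0000.

|A| = 5, |A + A| = 11, K = 11/5.


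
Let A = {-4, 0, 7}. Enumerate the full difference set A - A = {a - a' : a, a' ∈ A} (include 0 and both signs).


A - A = {a - a' : a, a' ∈ A}.
Compute a - a' for each ordered pair (a, a'):
a = -4: -4--4=0, -4-0=-4, -4-7=-11
a = 0: 0--4=4, 0-0=0, 0-7=-7
a = 7: 7--4=11, 7-0=7, 7-7=0
Collecting distinct values (and noting 0 appears from a-a):
A - A = {-11, -7, -4, 0, 4, 7, 11}
|A - A| = 7

A - A = {-11, -7, -4, 0, 4, 7, 11}


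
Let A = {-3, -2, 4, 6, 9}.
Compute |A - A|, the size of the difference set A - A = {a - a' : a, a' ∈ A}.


A - A = {a - a' : a, a' ∈ A}; |A| = 5.
Bounds: 2|A|-1 ≤ |A - A| ≤ |A|² - |A| + 1, i.e. 9 ≤ |A - A| ≤ 21.
Note: 0 ∈ A - A always (from a - a). The set is symmetric: if d ∈ A - A then -d ∈ A - A.
Enumerate nonzero differences d = a - a' with a > a' (then include -d):
Positive differences: {1, 2, 3, 5, 6, 7, 8, 9, 11, 12}
Full difference set: {0} ∪ (positive diffs) ∪ (negative diffs).
|A - A| = 1 + 2·10 = 21 (matches direct enumeration: 21).

|A - A| = 21


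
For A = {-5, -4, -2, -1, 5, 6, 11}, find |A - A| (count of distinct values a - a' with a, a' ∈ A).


A - A = {a - a' : a, a' ∈ A}; |A| = 7.
Bounds: 2|A|-1 ≤ |A - A| ≤ |A|² - |A| + 1, i.e. 13 ≤ |A - A| ≤ 43.
Note: 0 ∈ A - A always (from a - a). The set is symmetric: if d ∈ A - A then -d ∈ A - A.
Enumerate nonzero differences d = a - a' with a > a' (then include -d):
Positive differences: {1, 2, 3, 4, 5, 6, 7, 8, 9, 10, 11, 12, 13, 15, 16}
Full difference set: {0} ∪ (positive diffs) ∪ (negative diffs).
|A - A| = 1 + 2·15 = 31 (matches direct enumeration: 31).

|A - A| = 31


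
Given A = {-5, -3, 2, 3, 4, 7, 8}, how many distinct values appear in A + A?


A + A = {a + a' : a, a' ∈ A}; |A| = 7.
General bounds: 2|A| - 1 ≤ |A + A| ≤ |A|(|A|+1)/2, i.e. 13 ≤ |A + A| ≤ 28.
Lower bound 2|A|-1 is attained iff A is an arithmetic progression.
Enumerate sums a + a' for a ≤ a' (symmetric, so this suffices):
a = -5: -5+-5=-10, -5+-3=-8, -5+2=-3, -5+3=-2, -5+4=-1, -5+7=2, -5+8=3
a = -3: -3+-3=-6, -3+2=-1, -3+3=0, -3+4=1, -3+7=4, -3+8=5
a = 2: 2+2=4, 2+3=5, 2+4=6, 2+7=9, 2+8=10
a = 3: 3+3=6, 3+4=7, 3+7=10, 3+8=11
a = 4: 4+4=8, 4+7=11, 4+8=12
a = 7: 7+7=14, 7+8=15
a = 8: 8+8=16
Distinct sums: {-10, -8, -6, -3, -2, -1, 0, 1, 2, 3, 4, 5, 6, 7, 8, 9, 10, 11, 12, 14, 15, 16}
|A + A| = 22

|A + A| = 22


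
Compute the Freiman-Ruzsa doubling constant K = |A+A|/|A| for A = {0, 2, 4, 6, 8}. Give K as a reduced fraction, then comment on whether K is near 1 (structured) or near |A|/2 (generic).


|A| = 5.
Compute A + A by enumerating all 25 pairs.
A + A = {0, 2, 4, 6, 8, 10, 12, 14, 16}, so |A + A| = 9.
K = |A + A| / |A| = 9/5 (already in lowest terms) ≈ 1.8000.
Reference: AP of size 5 gives K = 9/5 ≈ 1.8000; a fully generic set of size 5 gives K ≈ 3.0000.

|A| = 5, |A + A| = 9, K = 9/5.


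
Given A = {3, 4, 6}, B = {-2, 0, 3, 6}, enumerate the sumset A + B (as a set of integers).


A + B = {a + b : a ∈ A, b ∈ B}.
Enumerate all |A|·|B| = 3·4 = 12 pairs (a, b) and collect distinct sums.
a = 3: 3+-2=1, 3+0=3, 3+3=6, 3+6=9
a = 4: 4+-2=2, 4+0=4, 4+3=7, 4+6=10
a = 6: 6+-2=4, 6+0=6, 6+3=9, 6+6=12
Collecting distinct sums: A + B = {1, 2, 3, 4, 6, 7, 9, 10, 12}
|A + B| = 9

A + B = {1, 2, 3, 4, 6, 7, 9, 10, 12}


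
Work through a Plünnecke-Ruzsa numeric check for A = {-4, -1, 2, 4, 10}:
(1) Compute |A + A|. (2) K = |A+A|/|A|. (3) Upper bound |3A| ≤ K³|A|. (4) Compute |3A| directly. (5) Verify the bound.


|A| = 5.
Step 1: Compute A + A by enumerating all 25 pairs.
A + A = {-8, -5, -2, 0, 1, 3, 4, 6, 8, 9, 12, 14, 20}, so |A + A| = 13.
Step 2: Doubling constant K = |A + A|/|A| = 13/5 = 13/5 ≈ 2.6000.
Step 3: Plünnecke-Ruzsa gives |3A| ≤ K³·|A| = (2.6000)³ · 5 ≈ 87.8800.
Step 4: Compute 3A = A + A + A directly by enumerating all triples (a,b,c) ∈ A³; |3A| = 25.
Step 5: Check 25 ≤ 87.8800? Yes ✓.

K = 13/5, Plünnecke-Ruzsa bound K³|A| ≈ 87.8800, |3A| = 25, inequality holds.


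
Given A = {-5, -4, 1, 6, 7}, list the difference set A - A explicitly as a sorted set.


A - A = {a - a' : a, a' ∈ A}.
Compute a - a' for each ordered pair (a, a'):
a = -5: -5--5=0, -5--4=-1, -5-1=-6, -5-6=-11, -5-7=-12
a = -4: -4--5=1, -4--4=0, -4-1=-5, -4-6=-10, -4-7=-11
a = 1: 1--5=6, 1--4=5, 1-1=0, 1-6=-5, 1-7=-6
a = 6: 6--5=11, 6--4=10, 6-1=5, 6-6=0, 6-7=-1
a = 7: 7--5=12, 7--4=11, 7-1=6, 7-6=1, 7-7=0
Collecting distinct values (and noting 0 appears from a-a):
A - A = {-12, -11, -10, -6, -5, -1, 0, 1, 5, 6, 10, 11, 12}
|A - A| = 13

A - A = {-12, -11, -10, -6, -5, -1, 0, 1, 5, 6, 10, 11, 12}


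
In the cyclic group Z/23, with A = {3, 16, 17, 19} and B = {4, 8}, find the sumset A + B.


Work in Z/23Z: reduce every sum a + b modulo 23.
Enumerate all 8 pairs:
a = 3: 3+4=7, 3+8=11
a = 16: 16+4=20, 16+8=1
a = 17: 17+4=21, 17+8=2
a = 19: 19+4=0, 19+8=4
Distinct residues collected: {0, 1, 2, 4, 7, 11, 20, 21}
|A + B| = 8 (out of 23 total residues).

A + B = {0, 1, 2, 4, 7, 11, 20, 21}


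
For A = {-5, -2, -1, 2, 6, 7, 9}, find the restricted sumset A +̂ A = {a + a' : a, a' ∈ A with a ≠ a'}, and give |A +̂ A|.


Restricted sumset: A +̂ A = {a + a' : a ∈ A, a' ∈ A, a ≠ a'}.
Equivalently, take A + A and drop any sum 2a that is achievable ONLY as a + a for a ∈ A (i.e. sums representable only with equal summands).
Enumerate pairs (a, a') with a < a' (symmetric, so each unordered pair gives one sum; this covers all a ≠ a'):
  -5 + -2 = -7
  -5 + -1 = -6
  -5 + 2 = -3
  -5 + 6 = 1
  -5 + 7 = 2
  -5 + 9 = 4
  -2 + -1 = -3
  -2 + 2 = 0
  -2 + 6 = 4
  -2 + 7 = 5
  -2 + 9 = 7
  -1 + 2 = 1
  -1 + 6 = 5
  -1 + 7 = 6
  -1 + 9 = 8
  2 + 6 = 8
  2 + 7 = 9
  2 + 9 = 11
  6 + 7 = 13
  6 + 9 = 15
  7 + 9 = 16
Collected distinct sums: {-7, -6, -3, 0, 1, 2, 4, 5, 6, 7, 8, 9, 11, 13, 15, 16}
|A +̂ A| = 16
(Reference bound: |A +̂ A| ≥ 2|A| - 3 for |A| ≥ 2, with |A| = 7 giving ≥ 11.)

|A +̂ A| = 16


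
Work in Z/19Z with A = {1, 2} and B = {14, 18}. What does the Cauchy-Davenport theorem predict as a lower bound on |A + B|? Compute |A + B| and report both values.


Cauchy-Davenport: |A + B| ≥ min(p, |A| + |B| - 1) for A, B nonempty in Z/pZ.
|A| = 2, |B| = 2, p = 19.
CD lower bound = min(19, 2 + 2 - 1) = min(19, 3) = 3.
Compute A + B mod 19 directly:
a = 1: 1+14=15, 1+18=0
a = 2: 2+14=16, 2+18=1
A + B = {0, 1, 15, 16}, so |A + B| = 4.
Verify: 4 ≥ 3? Yes ✓.

CD lower bound = 3, actual |A + B| = 4.


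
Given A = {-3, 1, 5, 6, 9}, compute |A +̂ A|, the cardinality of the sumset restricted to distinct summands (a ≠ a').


Restricted sumset: A +̂ A = {a + a' : a ∈ A, a' ∈ A, a ≠ a'}.
Equivalently, take A + A and drop any sum 2a that is achievable ONLY as a + a for a ∈ A (i.e. sums representable only with equal summands).
Enumerate pairs (a, a') with a < a' (symmetric, so each unordered pair gives one sum; this covers all a ≠ a'):
  -3 + 1 = -2
  -3 + 5 = 2
  -3 + 6 = 3
  -3 + 9 = 6
  1 + 5 = 6
  1 + 6 = 7
  1 + 9 = 10
  5 + 6 = 11
  5 + 9 = 14
  6 + 9 = 15
Collected distinct sums: {-2, 2, 3, 6, 7, 10, 11, 14, 15}
|A +̂ A| = 9
(Reference bound: |A +̂ A| ≥ 2|A| - 3 for |A| ≥ 2, with |A| = 5 giving ≥ 7.)

|A +̂ A| = 9


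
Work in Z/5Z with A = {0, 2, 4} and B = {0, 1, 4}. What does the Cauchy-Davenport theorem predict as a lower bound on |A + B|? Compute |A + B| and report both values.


Cauchy-Davenport: |A + B| ≥ min(p, |A| + |B| - 1) for A, B nonempty in Z/pZ.
|A| = 3, |B| = 3, p = 5.
CD lower bound = min(5, 3 + 3 - 1) = min(5, 5) = 5.
Compute A + B mod 5 directly:
a = 0: 0+0=0, 0+1=1, 0+4=4
a = 2: 2+0=2, 2+1=3, 2+4=1
a = 4: 4+0=4, 4+1=0, 4+4=3
A + B = {0, 1, 2, 3, 4}, so |A + B| = 5.
Verify: 5 ≥ 5? Yes ✓.

CD lower bound = 5, actual |A + B| = 5.


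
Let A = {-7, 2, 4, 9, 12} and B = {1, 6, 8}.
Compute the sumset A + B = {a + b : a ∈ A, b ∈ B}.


A + B = {a + b : a ∈ A, b ∈ B}.
Enumerate all |A|·|B| = 5·3 = 15 pairs (a, b) and collect distinct sums.
a = -7: -7+1=-6, -7+6=-1, -7+8=1
a = 2: 2+1=3, 2+6=8, 2+8=10
a = 4: 4+1=5, 4+6=10, 4+8=12
a = 9: 9+1=10, 9+6=15, 9+8=17
a = 12: 12+1=13, 12+6=18, 12+8=20
Collecting distinct sums: A + B = {-6, -1, 1, 3, 5, 8, 10, 12, 13, 15, 17, 18, 20}
|A + B| = 13

A + B = {-6, -1, 1, 3, 5, 8, 10, 12, 13, 15, 17, 18, 20}


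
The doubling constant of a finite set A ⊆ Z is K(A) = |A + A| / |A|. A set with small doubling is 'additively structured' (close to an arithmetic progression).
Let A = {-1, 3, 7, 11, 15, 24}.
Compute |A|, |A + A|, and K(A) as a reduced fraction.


|A| = 6.
Compute A + A by enumerating all 36 pairs.
A + A = {-2, 2, 6, 10, 14, 18, 22, 23, 26, 27, 30, 31, 35, 39, 48}, so |A + A| = 15.
K = |A + A| / |A| = 15/6 = 5/2 ≈ 2.5000.
Reference: AP of size 6 gives K = 11/6 ≈ 1.8333; a fully generic set of size 6 gives K ≈ 3.5000.

|A| = 6, |A + A| = 15, K = 15/6 = 5/2.


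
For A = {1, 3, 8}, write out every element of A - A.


A - A = {a - a' : a, a' ∈ A}.
Compute a - a' for each ordered pair (a, a'):
a = 1: 1-1=0, 1-3=-2, 1-8=-7
a = 3: 3-1=2, 3-3=0, 3-8=-5
a = 8: 8-1=7, 8-3=5, 8-8=0
Collecting distinct values (and noting 0 appears from a-a):
A - A = {-7, -5, -2, 0, 2, 5, 7}
|A - A| = 7

A - A = {-7, -5, -2, 0, 2, 5, 7}


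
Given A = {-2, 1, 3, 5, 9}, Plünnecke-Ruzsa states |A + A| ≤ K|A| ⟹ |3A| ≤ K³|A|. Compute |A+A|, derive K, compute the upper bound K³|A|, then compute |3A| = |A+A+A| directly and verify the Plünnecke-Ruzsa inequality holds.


|A| = 5.
Step 1: Compute A + A by enumerating all 25 pairs.
A + A = {-4, -1, 1, 2, 3, 4, 6, 7, 8, 10, 12, 14, 18}, so |A + A| = 13.
Step 2: Doubling constant K = |A + A|/|A| = 13/5 = 13/5 ≈ 2.6000.
Step 3: Plünnecke-Ruzsa gives |3A| ≤ K³·|A| = (2.6000)³ · 5 ≈ 87.8800.
Step 4: Compute 3A = A + A + A directly by enumerating all triples (a,b,c) ∈ A³; |3A| = 24.
Step 5: Check 24 ≤ 87.8800? Yes ✓.

K = 13/5, Plünnecke-Ruzsa bound K³|A| ≈ 87.8800, |3A| = 24, inequality holds.


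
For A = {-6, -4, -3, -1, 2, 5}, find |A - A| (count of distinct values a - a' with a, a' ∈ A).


A - A = {a - a' : a, a' ∈ A}; |A| = 6.
Bounds: 2|A|-1 ≤ |A - A| ≤ |A|² - |A| + 1, i.e. 11 ≤ |A - A| ≤ 31.
Note: 0 ∈ A - A always (from a - a). The set is symmetric: if d ∈ A - A then -d ∈ A - A.
Enumerate nonzero differences d = a - a' with a > a' (then include -d):
Positive differences: {1, 2, 3, 5, 6, 8, 9, 11}
Full difference set: {0} ∪ (positive diffs) ∪ (negative diffs).
|A - A| = 1 + 2·8 = 17 (matches direct enumeration: 17).

|A - A| = 17


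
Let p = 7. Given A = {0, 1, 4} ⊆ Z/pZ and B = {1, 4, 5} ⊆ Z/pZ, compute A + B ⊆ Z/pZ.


Work in Z/7Z: reduce every sum a + b modulo 7.
Enumerate all 9 pairs:
a = 0: 0+1=1, 0+4=4, 0+5=5
a = 1: 1+1=2, 1+4=5, 1+5=6
a = 4: 4+1=5, 4+4=1, 4+5=2
Distinct residues collected: {1, 2, 4, 5, 6}
|A + B| = 5 (out of 7 total residues).

A + B = {1, 2, 4, 5, 6}


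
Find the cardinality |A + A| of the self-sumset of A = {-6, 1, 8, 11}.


A + A = {a + a' : a, a' ∈ A}; |A| = 4.
General bounds: 2|A| - 1 ≤ |A + A| ≤ |A|(|A|+1)/2, i.e. 7 ≤ |A + A| ≤ 10.
Lower bound 2|A|-1 is attained iff A is an arithmetic progression.
Enumerate sums a + a' for a ≤ a' (symmetric, so this suffices):
a = -6: -6+-6=-12, -6+1=-5, -6+8=2, -6+11=5
a = 1: 1+1=2, 1+8=9, 1+11=12
a = 8: 8+8=16, 8+11=19
a = 11: 11+11=22
Distinct sums: {-12, -5, 2, 5, 9, 12, 16, 19, 22}
|A + A| = 9

|A + A| = 9


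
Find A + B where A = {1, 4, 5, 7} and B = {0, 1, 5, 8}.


A + B = {a + b : a ∈ A, b ∈ B}.
Enumerate all |A|·|B| = 4·4 = 16 pairs (a, b) and collect distinct sums.
a = 1: 1+0=1, 1+1=2, 1+5=6, 1+8=9
a = 4: 4+0=4, 4+1=5, 4+5=9, 4+8=12
a = 5: 5+0=5, 5+1=6, 5+5=10, 5+8=13
a = 7: 7+0=7, 7+1=8, 7+5=12, 7+8=15
Collecting distinct sums: A + B = {1, 2, 4, 5, 6, 7, 8, 9, 10, 12, 13, 15}
|A + B| = 12

A + B = {1, 2, 4, 5, 6, 7, 8, 9, 10, 12, 13, 15}


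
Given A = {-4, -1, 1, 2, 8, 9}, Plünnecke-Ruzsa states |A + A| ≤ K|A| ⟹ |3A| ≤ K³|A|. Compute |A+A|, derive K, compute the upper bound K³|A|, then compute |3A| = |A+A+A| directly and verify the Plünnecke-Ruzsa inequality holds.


|A| = 6.
Step 1: Compute A + A by enumerating all 36 pairs.
A + A = {-8, -5, -3, -2, 0, 1, 2, 3, 4, 5, 7, 8, 9, 10, 11, 16, 17, 18}, so |A + A| = 18.
Step 2: Doubling constant K = |A + A|/|A| = 18/6 = 18/6 ≈ 3.0000.
Step 3: Plünnecke-Ruzsa gives |3A| ≤ K³·|A| = (3.0000)³ · 6 ≈ 162.0000.
Step 4: Compute 3A = A + A + A directly by enumerating all triples (a,b,c) ∈ A³; |3A| = 33.
Step 5: Check 33 ≤ 162.0000? Yes ✓.

K = 18/6, Plünnecke-Ruzsa bound K³|A| ≈ 162.0000, |3A| = 33, inequality holds.


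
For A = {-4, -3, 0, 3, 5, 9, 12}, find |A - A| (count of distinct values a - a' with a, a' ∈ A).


A - A = {a - a' : a, a' ∈ A}; |A| = 7.
Bounds: 2|A|-1 ≤ |A - A| ≤ |A|² - |A| + 1, i.e. 13 ≤ |A - A| ≤ 43.
Note: 0 ∈ A - A always (from a - a). The set is symmetric: if d ∈ A - A then -d ∈ A - A.
Enumerate nonzero differences d = a - a' with a > a' (then include -d):
Positive differences: {1, 2, 3, 4, 5, 6, 7, 8, 9, 12, 13, 15, 16}
Full difference set: {0} ∪ (positive diffs) ∪ (negative diffs).
|A - A| = 1 + 2·13 = 27 (matches direct enumeration: 27).

|A - A| = 27


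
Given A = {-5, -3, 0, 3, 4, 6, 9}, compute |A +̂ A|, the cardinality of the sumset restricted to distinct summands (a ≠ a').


Restricted sumset: A +̂ A = {a + a' : a ∈ A, a' ∈ A, a ≠ a'}.
Equivalently, take A + A and drop any sum 2a that is achievable ONLY as a + a for a ∈ A (i.e. sums representable only with equal summands).
Enumerate pairs (a, a') with a < a' (symmetric, so each unordered pair gives one sum; this covers all a ≠ a'):
  -5 + -3 = -8
  -5 + 0 = -5
  -5 + 3 = -2
  -5 + 4 = -1
  -5 + 6 = 1
  -5 + 9 = 4
  -3 + 0 = -3
  -3 + 3 = 0
  -3 + 4 = 1
  -3 + 6 = 3
  -3 + 9 = 6
  0 + 3 = 3
  0 + 4 = 4
  0 + 6 = 6
  0 + 9 = 9
  3 + 4 = 7
  3 + 6 = 9
  3 + 9 = 12
  4 + 6 = 10
  4 + 9 = 13
  6 + 9 = 15
Collected distinct sums: {-8, -5, -3, -2, -1, 0, 1, 3, 4, 6, 7, 9, 10, 12, 13, 15}
|A +̂ A| = 16
(Reference bound: |A +̂ A| ≥ 2|A| - 3 for |A| ≥ 2, with |A| = 7 giving ≥ 11.)

|A +̂ A| = 16
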